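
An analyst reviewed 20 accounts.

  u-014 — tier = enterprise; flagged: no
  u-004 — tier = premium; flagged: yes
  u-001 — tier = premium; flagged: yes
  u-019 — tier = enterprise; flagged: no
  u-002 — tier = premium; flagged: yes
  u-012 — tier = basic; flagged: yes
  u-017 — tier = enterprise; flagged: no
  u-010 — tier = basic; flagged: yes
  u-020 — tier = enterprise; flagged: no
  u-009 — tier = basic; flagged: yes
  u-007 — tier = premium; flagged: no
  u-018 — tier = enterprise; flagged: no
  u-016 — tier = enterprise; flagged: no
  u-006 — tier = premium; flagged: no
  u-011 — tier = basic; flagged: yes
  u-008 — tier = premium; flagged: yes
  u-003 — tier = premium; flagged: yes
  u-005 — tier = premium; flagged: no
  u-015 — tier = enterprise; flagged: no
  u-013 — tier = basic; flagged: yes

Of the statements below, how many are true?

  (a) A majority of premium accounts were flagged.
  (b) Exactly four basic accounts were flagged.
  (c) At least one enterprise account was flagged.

(a) premium: |A| = 8, |A ∩ B| = 5; needs |A ∩ B| > |A ∖ B| — true.
(b) basic: |A| = 5, |A ∩ B| = 5; needs |A ∩ B| = 4 — false.
(c) enterprise: |A| = 7, |A ∩ B| = 0; needs A ∩ B ≠ ∅ (|A ∩ B| ≥ 1) — false.

1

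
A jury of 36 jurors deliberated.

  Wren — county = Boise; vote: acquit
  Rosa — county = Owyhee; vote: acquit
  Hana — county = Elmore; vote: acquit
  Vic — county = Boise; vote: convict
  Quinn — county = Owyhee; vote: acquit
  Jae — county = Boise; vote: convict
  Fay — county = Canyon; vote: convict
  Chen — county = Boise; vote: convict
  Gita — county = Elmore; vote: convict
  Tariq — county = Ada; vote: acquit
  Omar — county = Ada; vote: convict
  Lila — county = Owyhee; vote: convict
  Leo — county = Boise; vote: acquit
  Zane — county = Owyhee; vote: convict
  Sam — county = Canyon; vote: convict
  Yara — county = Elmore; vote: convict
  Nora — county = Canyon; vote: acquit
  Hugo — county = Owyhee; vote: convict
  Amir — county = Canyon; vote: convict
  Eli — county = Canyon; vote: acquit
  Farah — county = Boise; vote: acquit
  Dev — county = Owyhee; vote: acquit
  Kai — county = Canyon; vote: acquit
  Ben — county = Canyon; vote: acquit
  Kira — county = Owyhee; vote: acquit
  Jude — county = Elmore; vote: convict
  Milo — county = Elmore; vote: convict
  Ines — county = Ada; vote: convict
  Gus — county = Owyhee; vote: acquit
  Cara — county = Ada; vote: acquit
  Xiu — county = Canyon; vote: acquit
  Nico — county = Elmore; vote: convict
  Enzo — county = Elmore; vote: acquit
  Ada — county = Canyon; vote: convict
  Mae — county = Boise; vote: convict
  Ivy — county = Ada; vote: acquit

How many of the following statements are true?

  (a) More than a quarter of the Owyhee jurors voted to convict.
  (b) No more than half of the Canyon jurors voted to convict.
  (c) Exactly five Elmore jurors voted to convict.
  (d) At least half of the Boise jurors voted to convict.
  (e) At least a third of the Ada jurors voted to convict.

(a) Owyhee: |A| = 8, |A ∩ B| = 3; needs |A ∩ B| / |A| > 1/4 — true.
(b) Canyon: |A| = 9, |A ∩ B| = 4; needs |A ∩ B| ≤ |A ∖ B| — true.
(c) Elmore: |A| = 7, |A ∩ B| = 5; needs |A ∩ B| = 5 — true.
(d) Boise: |A| = 7, |A ∩ B| = 4; needs |A ∩ B| ≥ |A ∖ B| — true.
(e) Ada: |A| = 5, |A ∩ B| = 2; needs |A ∩ B| / |A| ≥ 1/3 — true.

5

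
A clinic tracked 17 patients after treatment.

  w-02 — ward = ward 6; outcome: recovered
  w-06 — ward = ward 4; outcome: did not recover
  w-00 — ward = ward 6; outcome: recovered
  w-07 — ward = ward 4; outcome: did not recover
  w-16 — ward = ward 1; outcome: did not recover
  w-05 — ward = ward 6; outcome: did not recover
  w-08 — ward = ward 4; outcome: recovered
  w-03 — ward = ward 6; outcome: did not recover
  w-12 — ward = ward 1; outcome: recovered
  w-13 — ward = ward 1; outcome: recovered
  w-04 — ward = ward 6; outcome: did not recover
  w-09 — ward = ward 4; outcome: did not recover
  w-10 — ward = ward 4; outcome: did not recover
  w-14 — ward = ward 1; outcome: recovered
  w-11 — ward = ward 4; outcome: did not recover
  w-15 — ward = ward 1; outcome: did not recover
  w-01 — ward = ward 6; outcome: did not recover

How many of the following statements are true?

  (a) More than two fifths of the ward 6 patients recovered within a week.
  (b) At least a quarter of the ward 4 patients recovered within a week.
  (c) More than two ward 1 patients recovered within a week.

(a) ward 6: |A| = 6, |A ∩ B| = 2; needs |A ∩ B| / |A| > 2/5 — false.
(b) ward 4: |A| = 6, |A ∩ B| = 1; needs |A ∩ B| / |A| ≥ 1/4 — false.
(c) ward 1: |A| = 5, |A ∩ B| = 3; needs |A ∩ B| > 2 — true.

1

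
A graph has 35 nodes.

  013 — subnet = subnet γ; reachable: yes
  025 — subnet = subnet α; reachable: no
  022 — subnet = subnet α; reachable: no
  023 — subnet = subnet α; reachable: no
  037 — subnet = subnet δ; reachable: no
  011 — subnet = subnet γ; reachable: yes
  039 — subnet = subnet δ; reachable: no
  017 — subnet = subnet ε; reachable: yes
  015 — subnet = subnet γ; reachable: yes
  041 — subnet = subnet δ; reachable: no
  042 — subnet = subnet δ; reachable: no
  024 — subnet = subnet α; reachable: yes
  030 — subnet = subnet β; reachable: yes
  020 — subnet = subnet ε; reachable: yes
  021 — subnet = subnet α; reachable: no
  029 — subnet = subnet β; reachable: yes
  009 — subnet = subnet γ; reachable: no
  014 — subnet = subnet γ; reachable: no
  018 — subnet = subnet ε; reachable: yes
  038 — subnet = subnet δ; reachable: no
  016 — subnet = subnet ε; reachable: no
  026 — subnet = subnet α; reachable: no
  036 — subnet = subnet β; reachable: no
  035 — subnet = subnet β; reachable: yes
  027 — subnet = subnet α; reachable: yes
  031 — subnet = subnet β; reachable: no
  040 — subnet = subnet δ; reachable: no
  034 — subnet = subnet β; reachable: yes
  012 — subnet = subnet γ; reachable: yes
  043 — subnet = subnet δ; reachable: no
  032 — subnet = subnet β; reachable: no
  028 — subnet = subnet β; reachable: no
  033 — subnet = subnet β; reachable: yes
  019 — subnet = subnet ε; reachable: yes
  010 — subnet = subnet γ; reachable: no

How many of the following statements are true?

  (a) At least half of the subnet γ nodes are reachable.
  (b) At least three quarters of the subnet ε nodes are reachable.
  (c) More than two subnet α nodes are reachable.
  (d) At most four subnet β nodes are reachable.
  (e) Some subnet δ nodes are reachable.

2

(a) subnet γ: |A| = 7, |A ∩ B| = 4; needs |A ∩ B| ≥ |A ∖ B| — true.
(b) subnet ε: |A| = 5, |A ∩ B| = 4; needs |A ∩ B| / |A| ≥ 3/4 — true.
(c) subnet α: |A| = 7, |A ∩ B| = 2; needs |A ∩ B| > 2 — false.
(d) subnet β: |A| = 9, |A ∩ B| = 5; needs |A ∩ B| ≤ 4 — false.
(e) subnet δ: |A| = 7, |A ∩ B| = 0; needs A ∩ B ≠ ∅ (|A ∩ B| ≥ 1) — false.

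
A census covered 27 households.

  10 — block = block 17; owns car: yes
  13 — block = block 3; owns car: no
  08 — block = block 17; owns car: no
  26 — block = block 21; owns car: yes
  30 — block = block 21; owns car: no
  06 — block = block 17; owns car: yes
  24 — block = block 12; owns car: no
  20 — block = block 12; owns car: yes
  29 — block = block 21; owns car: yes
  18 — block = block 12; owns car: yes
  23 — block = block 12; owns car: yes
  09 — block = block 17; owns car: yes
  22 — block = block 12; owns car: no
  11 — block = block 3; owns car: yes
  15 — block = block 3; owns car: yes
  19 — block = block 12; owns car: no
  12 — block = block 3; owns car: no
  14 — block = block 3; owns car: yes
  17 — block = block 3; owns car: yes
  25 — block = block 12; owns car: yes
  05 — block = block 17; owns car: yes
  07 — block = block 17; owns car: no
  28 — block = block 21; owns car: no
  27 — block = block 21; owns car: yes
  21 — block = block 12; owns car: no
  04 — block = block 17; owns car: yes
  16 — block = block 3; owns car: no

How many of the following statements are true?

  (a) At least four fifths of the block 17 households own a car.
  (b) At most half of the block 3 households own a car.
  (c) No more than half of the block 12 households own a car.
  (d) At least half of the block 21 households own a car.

2

(a) block 17: |A| = 7, |A ∩ B| = 5; needs |A ∩ B| / |A| ≥ 4/5 — false.
(b) block 3: |A| = 7, |A ∩ B| = 4; needs |A ∩ B| ≤ |A ∖ B| — false.
(c) block 12: |A| = 8, |A ∩ B| = 4; needs |A ∩ B| ≤ |A ∖ B| — true.
(d) block 21: |A| = 5, |A ∩ B| = 3; needs |A ∩ B| ≥ |A ∖ B| — true.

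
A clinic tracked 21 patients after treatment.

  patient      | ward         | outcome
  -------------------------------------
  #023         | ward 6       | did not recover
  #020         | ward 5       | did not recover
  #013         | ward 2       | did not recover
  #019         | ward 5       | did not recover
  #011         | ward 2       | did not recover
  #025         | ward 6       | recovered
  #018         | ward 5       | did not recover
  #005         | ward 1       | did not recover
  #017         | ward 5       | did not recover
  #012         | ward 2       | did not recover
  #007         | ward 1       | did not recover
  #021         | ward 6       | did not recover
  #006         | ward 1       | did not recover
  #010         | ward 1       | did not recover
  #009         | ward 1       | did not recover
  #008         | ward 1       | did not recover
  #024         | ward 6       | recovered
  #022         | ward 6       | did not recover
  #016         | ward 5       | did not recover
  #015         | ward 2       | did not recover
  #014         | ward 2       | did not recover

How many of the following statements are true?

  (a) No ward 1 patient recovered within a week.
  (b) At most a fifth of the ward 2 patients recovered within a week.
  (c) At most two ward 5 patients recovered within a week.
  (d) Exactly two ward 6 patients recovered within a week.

4

(a) ward 1: |A| = 6, |A ∩ B| = 0; needs A ∩ B = ∅ (|A ∩ B| = 0) — true.
(b) ward 2: |A| = 5, |A ∩ B| = 0; needs |A ∩ B| / |A| ≤ 1/5 — true.
(c) ward 5: |A| = 5, |A ∩ B| = 0; needs |A ∩ B| ≤ 2 — true.
(d) ward 6: |A| = 5, |A ∩ B| = 2; needs |A ∩ B| = 2 — true.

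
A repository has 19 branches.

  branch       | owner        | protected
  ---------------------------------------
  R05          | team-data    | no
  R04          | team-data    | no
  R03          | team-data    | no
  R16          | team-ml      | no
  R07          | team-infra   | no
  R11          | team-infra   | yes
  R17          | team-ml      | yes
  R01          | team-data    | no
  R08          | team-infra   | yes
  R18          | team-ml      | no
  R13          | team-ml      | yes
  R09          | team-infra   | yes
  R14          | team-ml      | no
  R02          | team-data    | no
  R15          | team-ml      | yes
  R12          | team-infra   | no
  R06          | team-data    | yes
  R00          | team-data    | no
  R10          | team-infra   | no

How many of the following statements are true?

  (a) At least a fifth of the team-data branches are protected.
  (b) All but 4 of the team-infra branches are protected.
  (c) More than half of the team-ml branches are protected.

(a) team-data: |A| = 7, |A ∩ B| = 1; needs |A ∩ B| / |A| ≥ 1/5 — false.
(b) team-infra: |A| = 6, |A ∩ B| = 3; needs |A ∖ B| = 4 — false.
(c) team-ml: |A| = 6, |A ∩ B| = 3; needs |A ∩ B| > |A ∖ B| — false.

0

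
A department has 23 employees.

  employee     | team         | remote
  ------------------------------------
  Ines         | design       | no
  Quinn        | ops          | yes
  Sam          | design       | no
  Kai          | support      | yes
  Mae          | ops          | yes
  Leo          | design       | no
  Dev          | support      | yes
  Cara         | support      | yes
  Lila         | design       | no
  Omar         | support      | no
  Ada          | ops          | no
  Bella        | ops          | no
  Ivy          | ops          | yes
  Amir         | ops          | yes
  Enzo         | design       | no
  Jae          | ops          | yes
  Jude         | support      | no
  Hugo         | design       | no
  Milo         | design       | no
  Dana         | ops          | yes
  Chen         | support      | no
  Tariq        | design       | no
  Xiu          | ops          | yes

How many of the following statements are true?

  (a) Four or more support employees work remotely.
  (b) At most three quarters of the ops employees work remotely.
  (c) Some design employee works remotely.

0

(a) support: |A| = 6, |A ∩ B| = 3; needs |A ∩ B| ≥ 4 — false.
(b) ops: |A| = 9, |A ∩ B| = 7; needs |A ∩ B| / |A| ≤ 3/4 — false.
(c) design: |A| = 8, |A ∩ B| = 0; needs A ∩ B ≠ ∅ (|A ∩ B| ≥ 1) — false.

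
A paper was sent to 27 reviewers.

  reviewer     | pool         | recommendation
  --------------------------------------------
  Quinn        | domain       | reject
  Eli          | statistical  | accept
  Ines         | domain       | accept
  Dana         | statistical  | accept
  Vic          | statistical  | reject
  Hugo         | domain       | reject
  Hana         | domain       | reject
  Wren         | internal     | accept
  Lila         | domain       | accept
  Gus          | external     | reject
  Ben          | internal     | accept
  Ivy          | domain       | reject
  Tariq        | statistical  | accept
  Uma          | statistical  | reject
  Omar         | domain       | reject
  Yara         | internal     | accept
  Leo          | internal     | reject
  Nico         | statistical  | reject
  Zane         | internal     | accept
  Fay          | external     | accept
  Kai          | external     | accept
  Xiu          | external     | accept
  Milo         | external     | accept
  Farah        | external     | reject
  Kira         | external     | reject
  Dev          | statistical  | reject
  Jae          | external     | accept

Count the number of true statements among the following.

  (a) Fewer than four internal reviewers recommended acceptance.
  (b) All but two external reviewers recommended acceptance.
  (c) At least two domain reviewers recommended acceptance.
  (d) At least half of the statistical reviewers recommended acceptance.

(a) internal: |A| = 5, |A ∩ B| = 4; needs |A ∩ B| < 4 — false.
(b) external: |A| = 8, |A ∩ B| = 5; needs |A ∖ B| = 2 — false.
(c) domain: |A| = 7, |A ∩ B| = 2; needs |A ∩ B| ≥ 2 — true.
(d) statistical: |A| = 7, |A ∩ B| = 3; needs |A ∩ B| ≥ |A ∖ B| — false.

1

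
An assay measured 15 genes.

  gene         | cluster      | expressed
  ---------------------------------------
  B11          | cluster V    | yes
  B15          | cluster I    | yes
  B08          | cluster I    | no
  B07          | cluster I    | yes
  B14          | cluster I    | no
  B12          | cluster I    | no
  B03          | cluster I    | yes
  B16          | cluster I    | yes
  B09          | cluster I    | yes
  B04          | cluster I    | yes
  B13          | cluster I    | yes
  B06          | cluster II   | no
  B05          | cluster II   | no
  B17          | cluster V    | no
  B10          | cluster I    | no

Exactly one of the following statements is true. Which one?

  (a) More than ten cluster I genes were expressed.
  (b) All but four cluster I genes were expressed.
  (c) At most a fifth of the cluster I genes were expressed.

(b)

|A| = 11, |A ∩ B| = 7, |A ∖ B| = 4.
(a) requires |A ∩ B| > 10: false.
(b) requires |A ∖ B| = 4: true.
(c) requires |A ∩ B| / |A| ≤ 1/5: false.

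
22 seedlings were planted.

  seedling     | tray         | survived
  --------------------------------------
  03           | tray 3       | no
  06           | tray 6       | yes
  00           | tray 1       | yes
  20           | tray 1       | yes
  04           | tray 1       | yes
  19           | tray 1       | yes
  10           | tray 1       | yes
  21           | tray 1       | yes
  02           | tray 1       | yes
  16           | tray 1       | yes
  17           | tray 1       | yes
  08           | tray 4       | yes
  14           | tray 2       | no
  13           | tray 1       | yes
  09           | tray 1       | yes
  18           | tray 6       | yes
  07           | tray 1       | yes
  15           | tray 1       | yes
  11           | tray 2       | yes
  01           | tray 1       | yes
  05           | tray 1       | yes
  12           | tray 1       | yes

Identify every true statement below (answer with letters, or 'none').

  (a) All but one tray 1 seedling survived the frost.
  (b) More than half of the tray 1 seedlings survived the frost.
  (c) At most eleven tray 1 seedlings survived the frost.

(b)

|A| = 16, |A ∩ B| = 16, |A ∖ B| = 0.
(a) |A ∖ B| = 1: fails.
(b) |A ∩ B| > |A ∖ B|: holds.
(c) |A ∩ B| ≤ 11: fails.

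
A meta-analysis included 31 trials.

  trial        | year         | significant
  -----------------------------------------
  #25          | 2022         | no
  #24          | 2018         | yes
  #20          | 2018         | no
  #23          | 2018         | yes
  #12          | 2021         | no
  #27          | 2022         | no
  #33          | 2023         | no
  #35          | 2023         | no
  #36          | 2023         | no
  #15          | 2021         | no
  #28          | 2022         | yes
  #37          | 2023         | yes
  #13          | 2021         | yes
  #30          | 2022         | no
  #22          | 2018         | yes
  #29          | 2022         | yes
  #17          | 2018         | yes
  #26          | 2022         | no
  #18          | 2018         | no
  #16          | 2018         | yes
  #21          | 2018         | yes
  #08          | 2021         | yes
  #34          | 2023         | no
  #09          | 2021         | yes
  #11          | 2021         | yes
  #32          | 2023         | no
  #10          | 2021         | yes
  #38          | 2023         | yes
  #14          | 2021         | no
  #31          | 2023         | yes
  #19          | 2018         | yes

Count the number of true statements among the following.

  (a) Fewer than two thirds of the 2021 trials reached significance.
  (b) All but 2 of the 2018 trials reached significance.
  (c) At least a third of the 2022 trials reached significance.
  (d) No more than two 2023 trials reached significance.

(a) 2021: |A| = 8, |A ∩ B| = 5; needs |A ∩ B| / |A| < 2/3 — true.
(b) 2018: |A| = 9, |A ∩ B| = 7; needs |A ∖ B| = 2 — true.
(c) 2022: |A| = 6, |A ∩ B| = 2; needs |A ∩ B| / |A| ≥ 1/3 — true.
(d) 2023: |A| = 8, |A ∩ B| = 3; needs |A ∩ B| ≤ 2 — false.

3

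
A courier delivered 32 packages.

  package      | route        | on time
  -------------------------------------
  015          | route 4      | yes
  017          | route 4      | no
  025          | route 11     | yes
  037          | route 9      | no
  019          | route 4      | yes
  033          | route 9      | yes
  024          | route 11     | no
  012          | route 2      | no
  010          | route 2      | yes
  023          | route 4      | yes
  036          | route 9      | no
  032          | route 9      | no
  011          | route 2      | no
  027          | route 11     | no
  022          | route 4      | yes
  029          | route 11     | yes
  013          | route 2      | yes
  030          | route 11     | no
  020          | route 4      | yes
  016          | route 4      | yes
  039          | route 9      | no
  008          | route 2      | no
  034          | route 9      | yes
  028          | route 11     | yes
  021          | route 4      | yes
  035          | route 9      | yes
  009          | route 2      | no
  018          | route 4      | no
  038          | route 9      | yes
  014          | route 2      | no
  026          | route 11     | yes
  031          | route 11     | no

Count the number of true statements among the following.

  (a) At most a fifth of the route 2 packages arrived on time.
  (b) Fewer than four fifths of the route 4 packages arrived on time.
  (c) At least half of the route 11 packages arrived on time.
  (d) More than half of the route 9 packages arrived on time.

2

(a) route 2: |A| = 7, |A ∩ B| = 2; needs |A ∩ B| / |A| ≤ 1/5 — false.
(b) route 4: |A| = 9, |A ∩ B| = 7; needs |A ∩ B| / |A| < 4/5 — true.
(c) route 11: |A| = 8, |A ∩ B| = 4; needs |A ∩ B| ≥ |A ∖ B| — true.
(d) route 9: |A| = 8, |A ∩ B| = 4; needs |A ∩ B| > |A ∖ B| — false.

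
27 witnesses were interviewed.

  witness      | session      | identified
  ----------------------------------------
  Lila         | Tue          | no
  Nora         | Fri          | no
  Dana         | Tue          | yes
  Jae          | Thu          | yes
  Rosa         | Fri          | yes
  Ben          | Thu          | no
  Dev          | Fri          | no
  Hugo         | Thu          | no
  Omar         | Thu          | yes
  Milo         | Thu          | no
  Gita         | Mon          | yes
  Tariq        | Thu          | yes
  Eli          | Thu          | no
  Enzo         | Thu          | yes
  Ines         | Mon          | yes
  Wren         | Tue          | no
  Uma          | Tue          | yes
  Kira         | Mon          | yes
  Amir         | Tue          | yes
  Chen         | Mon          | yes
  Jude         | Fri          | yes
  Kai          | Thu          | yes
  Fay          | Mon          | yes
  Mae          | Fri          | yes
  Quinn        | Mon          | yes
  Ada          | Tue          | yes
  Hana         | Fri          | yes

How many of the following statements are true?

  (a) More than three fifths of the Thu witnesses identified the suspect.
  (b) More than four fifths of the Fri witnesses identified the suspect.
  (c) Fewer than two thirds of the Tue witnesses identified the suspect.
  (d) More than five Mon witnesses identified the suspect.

1

(a) Thu: |A| = 9, |A ∩ B| = 5; needs |A ∩ B| / |A| > 3/5 — false.
(b) Fri: |A| = 6, |A ∩ B| = 4; needs |A ∩ B| / |A| > 4/5 — false.
(c) Tue: |A| = 6, |A ∩ B| = 4; needs |A ∩ B| / |A| < 2/3 — false.
(d) Mon: |A| = 6, |A ∩ B| = 6; needs |A ∩ B| > 5 — true.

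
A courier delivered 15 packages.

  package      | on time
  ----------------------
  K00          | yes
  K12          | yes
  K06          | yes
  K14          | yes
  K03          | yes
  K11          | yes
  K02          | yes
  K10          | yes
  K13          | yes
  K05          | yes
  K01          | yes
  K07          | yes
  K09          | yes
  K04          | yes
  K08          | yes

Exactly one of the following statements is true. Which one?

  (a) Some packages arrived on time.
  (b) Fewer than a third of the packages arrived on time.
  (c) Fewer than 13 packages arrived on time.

(a)

|A| = 15, |A ∩ B| = 15, |A ∖ B| = 0.
(a) requires A ∩ B ≠ ∅ (|A ∩ B| ≥ 1): true.
(b) requires |A ∩ B| / |A| < 1/3: false.
(c) requires |A ∩ B| < 13: false.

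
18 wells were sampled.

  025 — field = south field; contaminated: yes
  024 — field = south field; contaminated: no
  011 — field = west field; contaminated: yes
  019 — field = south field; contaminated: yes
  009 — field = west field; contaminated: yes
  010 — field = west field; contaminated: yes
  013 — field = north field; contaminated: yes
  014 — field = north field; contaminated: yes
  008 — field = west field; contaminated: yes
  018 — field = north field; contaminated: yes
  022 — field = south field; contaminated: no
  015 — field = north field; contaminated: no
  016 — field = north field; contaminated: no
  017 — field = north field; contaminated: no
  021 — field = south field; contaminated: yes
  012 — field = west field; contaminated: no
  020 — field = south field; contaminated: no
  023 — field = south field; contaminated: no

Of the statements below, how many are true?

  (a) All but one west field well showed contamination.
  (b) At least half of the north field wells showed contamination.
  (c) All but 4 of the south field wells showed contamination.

3

(a) west field: |A| = 5, |A ∩ B| = 4; needs |A ∖ B| = 1 — true.
(b) north field: |A| = 6, |A ∩ B| = 3; needs |A ∩ B| ≥ |A ∖ B| — true.
(c) south field: |A| = 7, |A ∩ B| = 3; needs |A ∖ B| = 4 — true.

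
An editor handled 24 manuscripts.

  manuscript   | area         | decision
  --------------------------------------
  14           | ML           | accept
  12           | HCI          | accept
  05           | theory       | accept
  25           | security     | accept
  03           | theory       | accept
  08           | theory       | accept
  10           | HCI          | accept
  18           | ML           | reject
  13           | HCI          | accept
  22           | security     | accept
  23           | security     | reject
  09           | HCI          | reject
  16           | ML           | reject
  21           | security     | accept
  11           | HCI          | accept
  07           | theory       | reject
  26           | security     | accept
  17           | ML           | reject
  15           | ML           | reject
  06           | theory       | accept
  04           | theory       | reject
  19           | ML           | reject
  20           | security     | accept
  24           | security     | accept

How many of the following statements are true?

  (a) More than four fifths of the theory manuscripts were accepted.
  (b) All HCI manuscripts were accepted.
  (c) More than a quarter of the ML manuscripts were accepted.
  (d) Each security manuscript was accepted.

0

(a) theory: |A| = 6, |A ∩ B| = 4; needs |A ∩ B| / |A| > 4/5 — false.
(b) HCI: |A| = 5, |A ∩ B| = 4; needs A ⊆ B, i.e. every element of A is in B (|A ∖ B| = 0) — false.
(c) ML: |A| = 6, |A ∩ B| = 1; needs |A ∩ B| / |A| > 1/4 — false.
(d) security: |A| = 7, |A ∩ B| = 6; needs A ⊆ B, i.e. every element of A is in B (|A ∖ B| = 0) — false.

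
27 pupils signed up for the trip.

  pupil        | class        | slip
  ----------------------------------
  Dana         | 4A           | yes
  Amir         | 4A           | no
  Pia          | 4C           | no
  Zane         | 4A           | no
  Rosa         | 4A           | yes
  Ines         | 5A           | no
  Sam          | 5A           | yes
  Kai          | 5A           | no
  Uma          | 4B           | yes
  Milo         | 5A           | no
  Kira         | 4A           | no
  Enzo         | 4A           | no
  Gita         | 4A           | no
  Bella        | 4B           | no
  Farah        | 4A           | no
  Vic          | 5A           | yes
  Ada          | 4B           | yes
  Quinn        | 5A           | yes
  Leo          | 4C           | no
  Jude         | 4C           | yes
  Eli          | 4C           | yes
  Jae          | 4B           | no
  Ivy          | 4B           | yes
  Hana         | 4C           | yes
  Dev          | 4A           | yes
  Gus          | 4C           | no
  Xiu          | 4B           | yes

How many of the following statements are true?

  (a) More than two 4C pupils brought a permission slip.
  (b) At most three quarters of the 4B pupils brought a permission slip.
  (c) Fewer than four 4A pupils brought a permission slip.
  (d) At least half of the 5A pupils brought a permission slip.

4

(a) 4C: |A| = 6, |A ∩ B| = 3; needs |A ∩ B| > 2 — true.
(b) 4B: |A| = 6, |A ∩ B| = 4; needs |A ∩ B| / |A| ≤ 3/4 — true.
(c) 4A: |A| = 9, |A ∩ B| = 3; needs |A ∩ B| < 4 — true.
(d) 5A: |A| = 6, |A ∩ B| = 3; needs |A ∩ B| ≥ |A ∖ B| — true.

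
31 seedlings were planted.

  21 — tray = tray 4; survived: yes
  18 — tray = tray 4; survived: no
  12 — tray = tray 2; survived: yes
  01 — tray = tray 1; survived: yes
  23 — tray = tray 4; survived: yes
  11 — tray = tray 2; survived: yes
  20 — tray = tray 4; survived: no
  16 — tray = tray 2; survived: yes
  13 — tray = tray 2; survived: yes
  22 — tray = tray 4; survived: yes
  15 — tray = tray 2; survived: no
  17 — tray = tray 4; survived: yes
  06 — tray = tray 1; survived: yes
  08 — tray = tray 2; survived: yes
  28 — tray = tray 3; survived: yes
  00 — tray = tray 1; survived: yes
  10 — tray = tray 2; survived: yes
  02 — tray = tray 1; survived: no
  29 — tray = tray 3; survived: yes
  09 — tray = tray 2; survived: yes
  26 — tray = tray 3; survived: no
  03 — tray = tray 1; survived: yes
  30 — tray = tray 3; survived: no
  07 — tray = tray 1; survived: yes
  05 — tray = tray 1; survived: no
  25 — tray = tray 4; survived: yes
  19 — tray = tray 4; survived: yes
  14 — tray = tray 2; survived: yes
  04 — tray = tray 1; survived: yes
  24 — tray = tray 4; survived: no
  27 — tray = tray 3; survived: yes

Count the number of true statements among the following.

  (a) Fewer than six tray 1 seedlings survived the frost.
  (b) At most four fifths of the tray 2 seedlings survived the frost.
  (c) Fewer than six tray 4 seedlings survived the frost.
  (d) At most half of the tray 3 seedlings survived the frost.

(a) tray 1: |A| = 8, |A ∩ B| = 6; needs |A ∩ B| < 6 — false.
(b) tray 2: |A| = 9, |A ∩ B| = 8; needs |A ∩ B| / |A| ≤ 4/5 — false.
(c) tray 4: |A| = 9, |A ∩ B| = 6; needs |A ∩ B| < 6 — false.
(d) tray 3: |A| = 5, |A ∩ B| = 3; needs |A ∩ B| ≤ |A ∖ B| — false.

0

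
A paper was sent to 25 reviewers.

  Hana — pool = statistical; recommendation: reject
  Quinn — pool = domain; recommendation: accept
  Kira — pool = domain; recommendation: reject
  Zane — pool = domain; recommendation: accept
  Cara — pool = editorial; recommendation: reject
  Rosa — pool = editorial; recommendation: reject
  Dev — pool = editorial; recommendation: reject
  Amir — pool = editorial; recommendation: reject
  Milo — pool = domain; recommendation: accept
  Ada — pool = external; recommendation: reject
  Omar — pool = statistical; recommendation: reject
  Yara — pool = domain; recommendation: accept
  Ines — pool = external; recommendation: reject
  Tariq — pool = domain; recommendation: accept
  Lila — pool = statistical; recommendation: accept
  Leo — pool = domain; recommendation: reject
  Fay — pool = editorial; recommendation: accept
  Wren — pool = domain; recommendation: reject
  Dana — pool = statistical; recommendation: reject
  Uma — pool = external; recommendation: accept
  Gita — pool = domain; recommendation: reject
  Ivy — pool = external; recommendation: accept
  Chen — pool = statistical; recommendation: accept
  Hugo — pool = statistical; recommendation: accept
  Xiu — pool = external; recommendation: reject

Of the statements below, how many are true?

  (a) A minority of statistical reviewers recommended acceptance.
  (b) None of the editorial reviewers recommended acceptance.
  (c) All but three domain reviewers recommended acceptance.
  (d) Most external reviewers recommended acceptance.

(a) statistical: |A| = 6, |A ∩ B| = 3; needs |A ∩ B| < |A ∖ B| — false.
(b) editorial: |A| = 5, |A ∩ B| = 1; needs A ∩ B = ∅ (|A ∩ B| = 0) — false.
(c) domain: |A| = 9, |A ∩ B| = 5; needs |A ∖ B| = 3 — false.
(d) external: |A| = 5, |A ∩ B| = 2; needs |A ∩ B| > |A ∖ B| — false.

0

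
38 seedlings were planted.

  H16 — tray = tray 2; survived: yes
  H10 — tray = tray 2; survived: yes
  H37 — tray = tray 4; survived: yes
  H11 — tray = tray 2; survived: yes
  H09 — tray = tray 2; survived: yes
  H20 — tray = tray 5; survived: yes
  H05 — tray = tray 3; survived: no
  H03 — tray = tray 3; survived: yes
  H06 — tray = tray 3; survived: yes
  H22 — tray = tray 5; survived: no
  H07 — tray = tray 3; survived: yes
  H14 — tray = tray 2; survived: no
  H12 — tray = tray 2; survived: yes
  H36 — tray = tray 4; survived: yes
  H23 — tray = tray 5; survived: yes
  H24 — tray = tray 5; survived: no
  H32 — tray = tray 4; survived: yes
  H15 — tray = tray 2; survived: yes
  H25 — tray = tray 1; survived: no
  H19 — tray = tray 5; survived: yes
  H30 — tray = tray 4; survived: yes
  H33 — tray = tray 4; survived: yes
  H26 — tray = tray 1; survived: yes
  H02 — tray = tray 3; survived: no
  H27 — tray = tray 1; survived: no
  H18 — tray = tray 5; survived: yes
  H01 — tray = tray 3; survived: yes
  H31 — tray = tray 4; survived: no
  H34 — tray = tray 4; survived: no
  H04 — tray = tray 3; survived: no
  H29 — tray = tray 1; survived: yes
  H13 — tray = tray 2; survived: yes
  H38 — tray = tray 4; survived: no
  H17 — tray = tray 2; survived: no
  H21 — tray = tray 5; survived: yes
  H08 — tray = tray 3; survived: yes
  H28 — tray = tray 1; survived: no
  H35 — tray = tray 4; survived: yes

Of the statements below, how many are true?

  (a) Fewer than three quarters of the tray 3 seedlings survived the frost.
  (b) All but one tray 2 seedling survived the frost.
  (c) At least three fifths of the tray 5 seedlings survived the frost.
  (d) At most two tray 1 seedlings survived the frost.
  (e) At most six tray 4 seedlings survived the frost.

(a) tray 3: |A| = 8, |A ∩ B| = 5; needs |A ∩ B| / |A| < 3/4 — true.
(b) tray 2: |A| = 9, |A ∩ B| = 7; needs |A ∖ B| = 1 — false.
(c) tray 5: |A| = 7, |A ∩ B| = 5; needs |A ∩ B| / |A| ≥ 3/5 — true.
(d) tray 1: |A| = 5, |A ∩ B| = 2; needs |A ∩ B| ≤ 2 — true.
(e) tray 4: |A| = 9, |A ∩ B| = 6; needs |A ∩ B| ≤ 6 — true.

4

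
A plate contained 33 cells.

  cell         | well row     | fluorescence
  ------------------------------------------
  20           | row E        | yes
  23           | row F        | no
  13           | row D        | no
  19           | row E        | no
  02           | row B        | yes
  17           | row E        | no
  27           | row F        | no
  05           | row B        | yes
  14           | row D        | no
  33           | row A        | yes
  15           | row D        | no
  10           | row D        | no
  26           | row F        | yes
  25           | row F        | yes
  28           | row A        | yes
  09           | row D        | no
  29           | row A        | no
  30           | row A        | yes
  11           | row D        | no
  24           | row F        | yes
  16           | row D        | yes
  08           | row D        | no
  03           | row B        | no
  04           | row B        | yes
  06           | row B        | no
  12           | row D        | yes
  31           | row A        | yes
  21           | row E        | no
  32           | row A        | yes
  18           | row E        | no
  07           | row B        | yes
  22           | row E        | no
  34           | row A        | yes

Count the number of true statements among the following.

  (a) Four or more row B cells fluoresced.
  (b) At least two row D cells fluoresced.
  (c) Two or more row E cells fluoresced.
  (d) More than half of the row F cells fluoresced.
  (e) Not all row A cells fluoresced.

(a) row B: |A| = 6, |A ∩ B| = 4; needs |A ∩ B| ≥ 4 — true.
(b) row D: |A| = 9, |A ∩ B| = 2; needs |A ∩ B| ≥ 2 — true.
(c) row E: |A| = 6, |A ∩ B| = 1; needs |A ∩ B| ≥ 2 — false.
(d) row F: |A| = 5, |A ∩ B| = 3; needs |A ∩ B| > |A ∖ B| — true.
(e) row A: |A| = 7, |A ∩ B| = 6; needs A ⊄ B (|A ∖ B| ≥ 1) — true.

4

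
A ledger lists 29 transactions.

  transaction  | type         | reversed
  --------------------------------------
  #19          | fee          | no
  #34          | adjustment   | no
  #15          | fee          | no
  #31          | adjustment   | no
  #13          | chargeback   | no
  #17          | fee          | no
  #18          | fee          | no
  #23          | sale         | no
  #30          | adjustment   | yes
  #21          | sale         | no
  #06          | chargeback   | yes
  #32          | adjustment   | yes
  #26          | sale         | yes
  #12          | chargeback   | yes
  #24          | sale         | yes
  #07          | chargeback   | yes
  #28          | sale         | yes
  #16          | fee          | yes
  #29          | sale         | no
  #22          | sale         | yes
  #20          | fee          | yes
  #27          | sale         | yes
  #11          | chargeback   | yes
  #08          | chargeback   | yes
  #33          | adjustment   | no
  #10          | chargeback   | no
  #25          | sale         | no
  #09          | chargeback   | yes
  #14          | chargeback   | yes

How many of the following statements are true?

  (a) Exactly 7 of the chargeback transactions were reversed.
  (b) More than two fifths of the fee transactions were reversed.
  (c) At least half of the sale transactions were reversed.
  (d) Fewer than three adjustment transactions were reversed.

3

(a) chargeback: |A| = 9, |A ∩ B| = 7; needs |A ∩ B| = 7 — true.
(b) fee: |A| = 6, |A ∩ B| = 2; needs |A ∩ B| / |A| > 2/5 — false.
(c) sale: |A| = 9, |A ∩ B| = 5; needs |A ∩ B| ≥ |A ∖ B| — true.
(d) adjustment: |A| = 5, |A ∩ B| = 2; needs |A ∩ B| < 3 — true.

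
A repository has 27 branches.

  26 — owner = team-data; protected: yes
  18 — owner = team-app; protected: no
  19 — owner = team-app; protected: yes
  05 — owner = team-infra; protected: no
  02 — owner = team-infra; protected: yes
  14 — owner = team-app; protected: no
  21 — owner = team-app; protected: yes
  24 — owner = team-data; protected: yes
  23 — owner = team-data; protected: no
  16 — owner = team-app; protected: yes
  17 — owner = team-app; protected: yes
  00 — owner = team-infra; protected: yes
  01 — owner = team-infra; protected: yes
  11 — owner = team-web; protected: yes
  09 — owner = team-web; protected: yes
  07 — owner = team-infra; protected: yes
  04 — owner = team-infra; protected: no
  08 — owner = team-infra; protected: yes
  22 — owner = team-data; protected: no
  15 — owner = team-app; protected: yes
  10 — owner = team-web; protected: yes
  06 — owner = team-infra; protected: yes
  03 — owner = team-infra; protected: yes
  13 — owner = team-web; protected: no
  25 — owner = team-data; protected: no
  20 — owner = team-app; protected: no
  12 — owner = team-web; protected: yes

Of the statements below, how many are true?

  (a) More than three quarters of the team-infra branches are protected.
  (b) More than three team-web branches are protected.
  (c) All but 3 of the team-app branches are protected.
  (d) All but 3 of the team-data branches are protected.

(a) team-infra: |A| = 9, |A ∩ B| = 7; needs |A ∩ B| / |A| > 3/4 — true.
(b) team-web: |A| = 5, |A ∩ B| = 4; needs |A ∩ B| > 3 — true.
(c) team-app: |A| = 8, |A ∩ B| = 5; needs |A ∖ B| = 3 — true.
(d) team-data: |A| = 5, |A ∩ B| = 2; needs |A ∖ B| = 3 — true.

4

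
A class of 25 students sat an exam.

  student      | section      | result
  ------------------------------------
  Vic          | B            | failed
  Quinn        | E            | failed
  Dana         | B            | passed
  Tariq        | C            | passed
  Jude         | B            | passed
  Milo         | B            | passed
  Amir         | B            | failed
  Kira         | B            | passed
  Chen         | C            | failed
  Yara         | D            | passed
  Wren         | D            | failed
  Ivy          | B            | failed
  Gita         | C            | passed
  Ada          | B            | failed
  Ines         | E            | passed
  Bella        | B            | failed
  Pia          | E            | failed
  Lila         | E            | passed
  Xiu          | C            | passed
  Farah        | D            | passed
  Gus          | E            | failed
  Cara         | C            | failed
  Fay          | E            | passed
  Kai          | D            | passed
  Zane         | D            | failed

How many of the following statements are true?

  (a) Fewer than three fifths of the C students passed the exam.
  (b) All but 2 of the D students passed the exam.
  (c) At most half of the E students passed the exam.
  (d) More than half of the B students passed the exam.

(a) C: |A| = 5, |A ∩ B| = 3; needs |A ∩ B| / |A| < 3/5 — false.
(b) D: |A| = 5, |A ∩ B| = 3; needs |A ∖ B| = 2 — true.
(c) E: |A| = 6, |A ∩ B| = 3; needs |A ∩ B| ≤ |A ∖ B| — true.
(d) B: |A| = 9, |A ∩ B| = 4; needs |A ∩ B| > |A ∖ B| — false.

2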